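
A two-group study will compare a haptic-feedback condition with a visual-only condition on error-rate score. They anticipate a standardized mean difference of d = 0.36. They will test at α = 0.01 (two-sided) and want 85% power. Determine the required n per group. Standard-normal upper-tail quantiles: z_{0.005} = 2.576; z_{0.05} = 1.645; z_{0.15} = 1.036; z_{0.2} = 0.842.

For two independent groups with equal n: n = 2·((z_{α/2} + z_β) / d)².
z_{α/2} + z_β = 2.576 + 1.036 = 3.612.
n = 2 × (3.612 / 0.36)² = 2 × 10.033² = 2 × 100.67 = 201.3.
Round up to the next whole participant.

n = 202 per group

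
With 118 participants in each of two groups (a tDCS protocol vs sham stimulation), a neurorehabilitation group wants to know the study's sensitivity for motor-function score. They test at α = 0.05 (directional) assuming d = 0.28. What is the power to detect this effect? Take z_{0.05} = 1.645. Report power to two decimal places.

For two equal groups, power = Φ(d·√(n/2) − z_{α}).
d·√(n/2) = 0.28 × √(118/2) = 0.28 × 7.681 = 2.151.
z_β = 2.151 − 1.645 = 0.506.
Power = Φ(0.506) = 0.693.

power ≈ 0.69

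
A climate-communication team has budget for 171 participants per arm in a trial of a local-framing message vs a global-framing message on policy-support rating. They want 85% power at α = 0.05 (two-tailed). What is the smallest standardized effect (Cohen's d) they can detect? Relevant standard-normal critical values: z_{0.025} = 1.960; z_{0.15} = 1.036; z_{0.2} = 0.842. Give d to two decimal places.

For two independent groups of n = 171 each: d_min = (z_{α/2} + z_β)·√(2/n).
z-sum = 1.960 + 1.036 = 2.996.
d_min = 2.996 × √(2/171) = 2.996 × 0.1081 = 0.324.

d_min ≈ 0.32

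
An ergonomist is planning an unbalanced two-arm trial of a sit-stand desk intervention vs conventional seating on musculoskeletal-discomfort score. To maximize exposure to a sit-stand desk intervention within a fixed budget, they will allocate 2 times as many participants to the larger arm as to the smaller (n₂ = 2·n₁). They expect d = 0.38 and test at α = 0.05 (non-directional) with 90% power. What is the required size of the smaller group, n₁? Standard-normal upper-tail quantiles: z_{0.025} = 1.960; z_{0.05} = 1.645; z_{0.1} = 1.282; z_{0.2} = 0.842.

n₁ = 110

With allocation ratio k = n₂/n₁ = 2, Var(x̄₁−x̄₂) = σ²(1/n₁ + 1/(k·n₁)) = σ²·(k+1)/(k·n₁).
So n₁ = (1 + 1/k)·((z_{α/2} + z_β)/d)² = 1.500 × (3.242/0.38)².
n₁ = 1.500 × 72.79 = 109.2.
Round up: n₁ = 110, giving n₂ = 2 × 110 = 220.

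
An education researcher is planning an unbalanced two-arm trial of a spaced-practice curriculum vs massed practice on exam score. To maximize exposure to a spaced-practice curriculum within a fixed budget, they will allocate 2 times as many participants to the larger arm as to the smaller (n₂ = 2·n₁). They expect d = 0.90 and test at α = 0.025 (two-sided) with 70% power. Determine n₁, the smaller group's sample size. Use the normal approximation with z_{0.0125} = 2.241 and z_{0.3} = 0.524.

n₁ = 15

With allocation ratio k = n₂/n₁ = 2, Var(x̄₁−x̄₂) = σ²(1/n₁ + 1/(k·n₁)) = σ²·(k+1)/(k·n₁).
So n₁ = (1 + 1/k)·((z_{α/2} + z_β)/d)² = 1.500 × (2.765/0.90)².
n₁ = 1.500 × 9.44 = 14.2.
Round up: n₁ = 15, giving n₂ = 2 × 15 = 30.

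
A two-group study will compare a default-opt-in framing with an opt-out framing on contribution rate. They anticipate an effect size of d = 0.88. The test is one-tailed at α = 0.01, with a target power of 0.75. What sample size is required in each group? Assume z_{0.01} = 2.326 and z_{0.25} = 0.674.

For two independent groups with equal n: n = 2·((z_{α} + z_β) / d)².
z_{α} + z_β = 2.326 + 0.674 = 3.000.
n = 2 × (3.000 / 0.88)² = 2 × 3.409² = 2 × 11.62 = 23.2.
Round up to the next whole participant.

n = 24 per group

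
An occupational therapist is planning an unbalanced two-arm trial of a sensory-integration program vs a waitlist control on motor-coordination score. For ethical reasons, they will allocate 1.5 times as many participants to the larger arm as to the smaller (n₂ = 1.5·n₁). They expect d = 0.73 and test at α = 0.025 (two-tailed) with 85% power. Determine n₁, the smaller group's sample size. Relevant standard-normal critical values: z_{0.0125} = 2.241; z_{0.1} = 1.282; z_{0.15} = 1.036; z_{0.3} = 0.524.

n₁ = 34

With allocation ratio k = n₂/n₁ = 1.5, Var(x̄₁−x̄₂) = σ²(1/n₁ + 1/(k·n₁)) = σ²·(k+1)/(k·n₁).
So n₁ = (1 + 1/k)·((z_{α/2} + z_β)/d)² = 1.667 × (3.277/0.73)².
n₁ = 1.667 × 20.15 = 33.6.
Round up: n₁ = 34, giving n₂ = 1.5 × 34 = 51.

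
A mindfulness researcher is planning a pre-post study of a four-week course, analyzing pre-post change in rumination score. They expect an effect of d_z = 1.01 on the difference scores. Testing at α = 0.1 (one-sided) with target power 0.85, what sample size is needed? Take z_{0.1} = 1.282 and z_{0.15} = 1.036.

n = 6 pairs

For a paired (one-sample on differences) test: n = ((z_{α} + z_β) / d)².
z_{α} + z_β = 1.282 + 1.036 = 2.318.
n = (2.318 / 1.01)² = 2.295² = 5.27.
Round up.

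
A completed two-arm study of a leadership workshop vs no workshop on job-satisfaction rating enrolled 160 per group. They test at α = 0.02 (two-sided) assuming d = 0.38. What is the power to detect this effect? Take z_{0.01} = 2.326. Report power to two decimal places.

power ≈ 0.86

For two equal groups, power = Φ(d·√(n/2) − z_{α/2}).
d·√(n/2) = 0.38 × √(160/2) = 0.38 × 8.944 = 3.399.
z_β = 3.399 − 2.326 = 1.073.
Power = Φ(1.073) = 0.858.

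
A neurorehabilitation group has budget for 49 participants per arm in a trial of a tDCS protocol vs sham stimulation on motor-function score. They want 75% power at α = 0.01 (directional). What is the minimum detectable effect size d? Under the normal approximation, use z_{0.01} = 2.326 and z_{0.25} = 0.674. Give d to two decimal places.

d_min ≈ 0.61

For two independent groups of n = 49 each: d_min = (z_{α} + z_β)·√(2/n).
z-sum = 2.326 + 0.674 = 3.000.
d_min = 3.000 × √(2/49) = 3.000 × 0.2020 = 0.606.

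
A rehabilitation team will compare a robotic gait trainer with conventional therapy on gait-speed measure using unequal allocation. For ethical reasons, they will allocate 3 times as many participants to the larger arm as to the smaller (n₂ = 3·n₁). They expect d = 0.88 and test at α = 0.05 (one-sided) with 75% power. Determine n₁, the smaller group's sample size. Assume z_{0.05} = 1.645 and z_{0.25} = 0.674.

n₁ = 10

With allocation ratio k = n₂/n₁ = 3, Var(x̄₁−x̄₂) = σ²(1/n₁ + 1/(k·n₁)) = σ²·(k+1)/(k·n₁).
So n₁ = (1 + 1/k)·((z_{α} + z_β)/d)² = 1.333 × (2.319/0.88)².
n₁ = 1.333 × 6.94 = 9.3.
Round up: n₁ = 10, giving n₂ = 3 × 10 = 30.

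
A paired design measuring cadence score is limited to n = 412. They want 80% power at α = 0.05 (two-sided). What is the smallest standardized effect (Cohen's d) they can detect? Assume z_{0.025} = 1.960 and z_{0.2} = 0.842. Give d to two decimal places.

d_min ≈ 0.14

For a single sample (or paired design) of n = 412: d_min = (z_{α/2} + z_β)/√n.
z-sum = 1.960 + 0.842 = 2.802.
d_min = 2.802 / √412 = 2.802 / 20.298 = 0.138.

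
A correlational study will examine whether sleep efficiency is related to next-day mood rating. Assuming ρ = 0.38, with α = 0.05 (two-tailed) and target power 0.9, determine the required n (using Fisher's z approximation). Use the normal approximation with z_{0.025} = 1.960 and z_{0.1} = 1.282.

Fisher's z: C = ½·ln((1+r)/(1−r)) = ½·ln(2.2258) = 0.4001.
n = ((z_{α/2} + z_β)/C)² + 3.
(1.960 + 1.282) / 0.4001 = 3.242 / 0.4001 = 8.103.
n = 8.103² + 3 = 65.66 + 3 = 68.7.
Round up.

n = 69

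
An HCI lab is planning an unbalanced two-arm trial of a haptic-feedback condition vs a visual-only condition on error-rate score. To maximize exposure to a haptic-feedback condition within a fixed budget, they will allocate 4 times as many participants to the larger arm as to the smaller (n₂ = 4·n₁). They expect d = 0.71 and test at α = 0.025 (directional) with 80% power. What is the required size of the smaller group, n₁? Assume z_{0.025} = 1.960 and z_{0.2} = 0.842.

With allocation ratio k = n₂/n₁ = 4, Var(x̄₁−x̄₂) = σ²(1/n₁ + 1/(k·n₁)) = σ²·(k+1)/(k·n₁).
So n₁ = (1 + 1/k)·((z_{α} + z_β)/d)² = 1.250 × (2.802/0.71)².
n₁ = 1.250 × 15.57 = 19.5.
Round up: n₁ = 20, giving n₂ = 4 × 20 = 80.

n₁ = 20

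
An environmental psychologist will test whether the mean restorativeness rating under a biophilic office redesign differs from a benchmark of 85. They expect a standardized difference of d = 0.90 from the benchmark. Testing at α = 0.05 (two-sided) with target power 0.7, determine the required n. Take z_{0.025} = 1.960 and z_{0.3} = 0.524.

n = 8

For a one-sample test: n = ((z_{α/2} + z_β) / d)².
z_{α/2} + z_β = 1.960 + 0.524 = 2.484.
n = (2.484 / 0.90)² = 2.760² = 7.62.
Round up.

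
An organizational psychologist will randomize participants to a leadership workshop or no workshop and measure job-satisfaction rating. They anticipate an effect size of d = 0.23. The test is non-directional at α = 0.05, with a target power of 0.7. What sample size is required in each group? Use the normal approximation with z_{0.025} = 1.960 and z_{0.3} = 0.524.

For two independent groups with equal n: n = 2·((z_{α/2} + z_β) / d)².
z_{α/2} + z_β = 1.960 + 0.524 = 2.484.
n = 2 × (2.484 / 0.23)² = 2 × 10.800² = 2 × 116.64 = 233.3.
Round up to the next whole participant.

n = 234 per group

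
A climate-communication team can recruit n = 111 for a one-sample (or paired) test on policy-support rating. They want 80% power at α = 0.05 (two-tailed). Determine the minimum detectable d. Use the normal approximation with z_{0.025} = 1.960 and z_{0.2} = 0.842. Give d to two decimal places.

For a single sample (or paired design) of n = 111: d_min = (z_{α/2} + z_β)/√n.
z-sum = 1.960 + 0.842 = 2.802.
d_min = 2.802 / √111 = 2.802 / 10.536 = 0.266.

d_min ≈ 0.27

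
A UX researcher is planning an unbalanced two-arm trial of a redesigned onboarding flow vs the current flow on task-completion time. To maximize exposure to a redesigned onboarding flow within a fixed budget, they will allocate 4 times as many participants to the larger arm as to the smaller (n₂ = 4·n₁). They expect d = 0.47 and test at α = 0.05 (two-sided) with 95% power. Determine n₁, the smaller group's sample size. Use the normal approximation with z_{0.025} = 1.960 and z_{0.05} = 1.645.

n₁ = 74

With allocation ratio k = n₂/n₁ = 4, Var(x̄₁−x̄₂) = σ²(1/n₁ + 1/(k·n₁)) = σ²·(k+1)/(k·n₁).
So n₁ = (1 + 1/k)·((z_{α/2} + z_β)/d)² = 1.250 × (3.605/0.47)².
n₁ = 1.250 × 58.83 = 73.5.
Round up: n₁ = 74, giving n₂ = 4 × 74 = 296.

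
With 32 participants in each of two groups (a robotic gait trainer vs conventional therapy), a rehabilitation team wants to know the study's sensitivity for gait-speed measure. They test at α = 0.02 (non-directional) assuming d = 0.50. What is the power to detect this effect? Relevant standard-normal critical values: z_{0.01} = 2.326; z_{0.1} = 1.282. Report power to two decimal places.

power ≈ 0.37

For two equal groups, power = Φ(d·√(n/2) − z_{α/2}).
d·√(n/2) = 0.50 × √(32/2) = 0.50 × 4.000 = 2.000.
z_β = 2.000 − 2.326 = -0.326.
Power = Φ(-0.326) = 0.372.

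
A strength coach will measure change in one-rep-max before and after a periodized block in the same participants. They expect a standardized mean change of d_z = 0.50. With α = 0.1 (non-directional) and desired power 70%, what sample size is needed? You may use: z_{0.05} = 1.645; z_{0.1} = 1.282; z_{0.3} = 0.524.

For a paired (one-sample on differences) test: n = ((z_{α/2} + z_β) / d)².
z_{α/2} + z_β = 1.645 + 0.524 = 2.169.
n = (2.169 / 0.50)² = 4.338² = 18.82.
Round up.

n = 19 pairs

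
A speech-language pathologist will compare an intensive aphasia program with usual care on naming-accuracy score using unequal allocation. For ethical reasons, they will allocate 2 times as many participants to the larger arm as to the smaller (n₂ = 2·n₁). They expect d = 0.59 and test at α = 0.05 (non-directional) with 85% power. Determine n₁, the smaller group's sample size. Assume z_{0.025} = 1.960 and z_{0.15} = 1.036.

n₁ = 39

With allocation ratio k = n₂/n₁ = 2, Var(x̄₁−x̄₂) = σ²(1/n₁ + 1/(k·n₁)) = σ²·(k+1)/(k·n₁).
So n₁ = (1 + 1/k)·((z_{α/2} + z_β)/d)² = 1.500 × (2.996/0.59)².
n₁ = 1.500 × 25.79 = 38.7.
Round up: n₁ = 39, giving n₂ = 2 × 39 = 78.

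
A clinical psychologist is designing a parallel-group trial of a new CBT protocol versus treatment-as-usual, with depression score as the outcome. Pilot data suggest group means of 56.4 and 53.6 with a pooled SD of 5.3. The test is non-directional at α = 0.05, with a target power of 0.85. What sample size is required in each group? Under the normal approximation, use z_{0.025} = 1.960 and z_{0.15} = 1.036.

n = 65 per group

Cohen's d = |M₁ − M₂| / SD_pooled = |56.4 − 53.6| / 5.3 = 2.8 / 5.3 = 0.528.
For two independent groups with equal n: n = 2·((z_{α/2} + z_β) / d)².
z_{α/2} + z_β = 1.960 + 1.036 = 2.996.
n = 2 × (2.996 / 0.528)² = 2 × 5.674² = 2 × 32.20 = 64.4.
Round up to the next whole participant.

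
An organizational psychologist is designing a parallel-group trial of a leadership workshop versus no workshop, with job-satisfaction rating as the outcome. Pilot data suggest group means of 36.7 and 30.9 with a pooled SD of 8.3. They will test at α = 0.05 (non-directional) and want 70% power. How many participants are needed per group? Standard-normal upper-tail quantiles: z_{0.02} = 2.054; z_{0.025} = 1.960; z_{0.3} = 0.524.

Cohen's d = |M₁ − M₂| / SD_pooled = |36.7 − 30.9| / 8.3 = 5.8 / 8.3 = 0.699.
For two independent groups with equal n: n = 2·((z_{α/2} + z_β) / d)².
z_{α/2} + z_β = 1.960 + 0.524 = 2.484.
n = 2 × (2.484 / 0.699)² = 2 × 3.554² = 2 × 12.63 = 25.3.
Round up to the next whole participant.

n = 26 per group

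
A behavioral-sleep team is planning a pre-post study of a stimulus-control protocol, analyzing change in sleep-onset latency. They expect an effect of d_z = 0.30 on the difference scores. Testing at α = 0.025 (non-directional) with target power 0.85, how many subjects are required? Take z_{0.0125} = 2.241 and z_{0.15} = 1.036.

For a paired (one-sample on differences) test: n = ((z_{α/2} + z_β) / d)².
z_{α/2} + z_β = 2.241 + 1.036 = 3.277.
n = (3.277 / 0.30)² = 10.923² = 119.32.
Round up.

n = 120 pairs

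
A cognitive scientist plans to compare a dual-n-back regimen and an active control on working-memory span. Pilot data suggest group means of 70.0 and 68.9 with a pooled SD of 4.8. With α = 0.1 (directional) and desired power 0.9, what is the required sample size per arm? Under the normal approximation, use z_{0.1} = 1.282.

Cohen's d = |M₁ − M₂| / SD_pooled = |70.0 − 68.9| / 4.8 = 1.1 / 4.8 = 0.229.
For two independent groups with equal n: n = 2·((z_{α} + z_β) / d)².
z_{α} + z_β = 1.282 + 1.282 = 2.564.
n = 2 × (2.564 / 0.229)² = 2 × 11.197² = 2 × 125.36 = 250.7.
Round up to the next whole participant.

n = 251 per group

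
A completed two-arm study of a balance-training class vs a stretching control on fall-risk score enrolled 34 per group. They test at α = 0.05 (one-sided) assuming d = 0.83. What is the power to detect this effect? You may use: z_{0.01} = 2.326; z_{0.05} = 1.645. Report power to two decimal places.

power ≈ 0.96

For two equal groups, power = Φ(d·√(n/2) − z_{α}).
d·√(n/2) = 0.83 × √(34/2) = 0.83 × 4.123 = 3.422.
z_β = 3.422 − 1.645 = 1.777.
Power = Φ(1.777) = 0.962.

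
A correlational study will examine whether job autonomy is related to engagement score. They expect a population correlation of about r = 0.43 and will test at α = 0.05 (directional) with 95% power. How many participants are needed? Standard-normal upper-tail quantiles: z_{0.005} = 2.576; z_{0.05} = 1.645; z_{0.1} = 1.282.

Fisher's z: C = ½·ln((1+r)/(1−r)) = ½·ln(2.5088) = 0.4599.
n = ((z_{α} + z_β)/C)² + 3.
(1.645 + 1.645) / 0.4599 = 3.290 / 0.4599 = 7.154.
n = 7.154² + 3 = 51.18 + 3 = 54.2.
Round up.

n = 55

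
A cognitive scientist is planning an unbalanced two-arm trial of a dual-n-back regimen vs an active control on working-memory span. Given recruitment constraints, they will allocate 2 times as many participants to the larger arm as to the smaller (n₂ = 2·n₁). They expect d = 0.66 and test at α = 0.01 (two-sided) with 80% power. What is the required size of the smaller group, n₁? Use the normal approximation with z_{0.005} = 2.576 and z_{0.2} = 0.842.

With allocation ratio k = n₂/n₁ = 2, Var(x̄₁−x̄₂) = σ²(1/n₁ + 1/(k·n₁)) = σ²·(k+1)/(k·n₁).
So n₁ = (1 + 1/k)·((z_{α/2} + z_β)/d)² = 1.500 × (3.418/0.66)².
n₁ = 1.500 × 26.82 = 40.2.
Round up: n₁ = 41, giving n₂ = 2 × 41 = 82.

n₁ = 41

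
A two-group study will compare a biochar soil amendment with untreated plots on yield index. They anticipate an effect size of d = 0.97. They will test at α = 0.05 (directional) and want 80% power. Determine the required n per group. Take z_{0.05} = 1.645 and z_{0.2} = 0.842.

For two independent groups with equal n: n = 2·((z_{α} + z_β) / d)².
z_{α} + z_β = 1.645 + 0.842 = 2.487.
n = 2 × (2.487 / 0.97)² = 2 × 2.564² = 2 × 6.57 = 13.1.
Round up to the next whole participant.

n = 14 per group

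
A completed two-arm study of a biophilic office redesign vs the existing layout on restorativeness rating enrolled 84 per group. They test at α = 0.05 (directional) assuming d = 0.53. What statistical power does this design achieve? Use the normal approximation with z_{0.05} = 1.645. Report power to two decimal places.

power ≈ 0.96

For two equal groups, power = Φ(d·√(n/2) − z_{α}).
d·√(n/2) = 0.53 × √(84/2) = 0.53 × 6.481 = 3.435.
z_β = 3.435 − 1.645 = 1.790.
Power = Φ(1.790) = 0.963.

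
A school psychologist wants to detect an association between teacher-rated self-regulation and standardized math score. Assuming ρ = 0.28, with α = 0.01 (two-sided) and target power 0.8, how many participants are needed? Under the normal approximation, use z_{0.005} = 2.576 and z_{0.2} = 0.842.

n = 145

Fisher's z: C = ½·ln((1+r)/(1−r)) = ½·ln(1.7778) = 0.2877.
n = ((z_{α/2} + z_β)/C)² + 3.
(2.576 + 0.842) / 0.2877 = 3.418 / 0.2877 = 11.880.
n = 11.880² + 3 = 141.14 + 3 = 144.1.
Round up.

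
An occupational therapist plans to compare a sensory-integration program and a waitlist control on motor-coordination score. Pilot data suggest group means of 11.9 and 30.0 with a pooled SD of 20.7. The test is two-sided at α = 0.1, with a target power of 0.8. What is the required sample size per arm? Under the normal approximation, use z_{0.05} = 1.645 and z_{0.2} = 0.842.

n = 17 per group

Cohen's d = |M₁ − M₂| / SD_pooled = |11.9 − 30.0| / 20.7 = 18.1 / 20.7 = 0.874.
For two independent groups with equal n: n = 2·((z_{α/2} + z_β) / d)².
z_{α/2} + z_β = 1.645 + 0.842 = 2.487.
n = 2 × (2.487 / 0.874)² = 2 × 2.846² = 2 × 8.10 = 16.2.
Round up to the next whole participant.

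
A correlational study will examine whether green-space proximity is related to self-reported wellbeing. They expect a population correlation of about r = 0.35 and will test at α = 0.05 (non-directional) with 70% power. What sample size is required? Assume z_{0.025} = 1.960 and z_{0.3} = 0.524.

n = 50

Fisher's z: C = ½·ln((1+r)/(1−r)) = ½·ln(2.0769) = 0.3654.
n = ((z_{α/2} + z_β)/C)² + 3.
(1.960 + 0.524) / 0.3654 = 2.484 / 0.3654 = 6.798.
n = 6.798² + 3 = 46.21 + 3 = 49.2.
Round up.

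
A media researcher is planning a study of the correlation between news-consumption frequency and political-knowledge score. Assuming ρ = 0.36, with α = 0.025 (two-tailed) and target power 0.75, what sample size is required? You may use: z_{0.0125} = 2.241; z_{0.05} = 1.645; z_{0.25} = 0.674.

n = 63

Fisher's z: C = ½·ln((1+r)/(1−r)) = ½·ln(2.1250) = 0.3769.
n = ((z_{α/2} + z_β)/C)² + 3.
(2.241 + 0.674) / 0.3769 = 2.915 / 0.3769 = 7.734.
n = 7.734² + 3 = 59.82 + 3 = 62.8.
Round up.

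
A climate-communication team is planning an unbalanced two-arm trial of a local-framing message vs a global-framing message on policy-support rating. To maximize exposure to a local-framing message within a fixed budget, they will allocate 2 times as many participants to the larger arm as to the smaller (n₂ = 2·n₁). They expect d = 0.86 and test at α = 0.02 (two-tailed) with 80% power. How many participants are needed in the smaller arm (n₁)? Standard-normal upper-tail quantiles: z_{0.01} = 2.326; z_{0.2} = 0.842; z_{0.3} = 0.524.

With allocation ratio k = n₂/n₁ = 2, Var(x̄₁−x̄₂) = σ²(1/n₁ + 1/(k·n₁)) = σ²·(k+1)/(k·n₁).
So n₁ = (1 + 1/k)·((z_{α/2} + z_β)/d)² = 1.500 × (3.168/0.86)².
n₁ = 1.500 × 13.57 = 20.4.
Round up: n₁ = 21, giving n₂ = 2 × 21 = 42.

n₁ = 21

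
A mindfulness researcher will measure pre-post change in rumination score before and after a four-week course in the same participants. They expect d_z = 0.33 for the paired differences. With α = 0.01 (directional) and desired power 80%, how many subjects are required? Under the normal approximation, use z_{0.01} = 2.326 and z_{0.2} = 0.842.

For a paired (one-sample on differences) test: n = ((z_{α} + z_β) / d)².
z_{α} + z_β = 2.326 + 0.842 = 3.168.
n = (3.168 / 0.33)² = 9.600² = 92.16.
Round up.

n = 93 pairs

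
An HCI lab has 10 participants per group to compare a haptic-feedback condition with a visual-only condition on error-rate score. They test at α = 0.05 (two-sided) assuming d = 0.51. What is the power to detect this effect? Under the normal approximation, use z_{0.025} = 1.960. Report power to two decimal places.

For two equal groups, power = Φ(d·√(n/2) − z_{α/2}).
d·√(n/2) = 0.51 × √(10/2) = 0.51 × 2.236 = 1.140.
z_β = 1.140 − 1.960 = -0.820.
Power = Φ(-0.820) = 0.206.

power ≈ 0.21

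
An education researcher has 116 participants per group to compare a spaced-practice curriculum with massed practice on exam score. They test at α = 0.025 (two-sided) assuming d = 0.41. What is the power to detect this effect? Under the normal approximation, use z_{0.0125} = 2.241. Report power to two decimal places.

For two equal groups, power = Φ(d·√(n/2) − z_{α/2}).
d·√(n/2) = 0.41 × √(116/2) = 0.41 × 7.616 = 3.122.
z_β = 3.122 − 2.241 = 0.881.
Power = Φ(0.881) = 0.811.

power ≈ 0.81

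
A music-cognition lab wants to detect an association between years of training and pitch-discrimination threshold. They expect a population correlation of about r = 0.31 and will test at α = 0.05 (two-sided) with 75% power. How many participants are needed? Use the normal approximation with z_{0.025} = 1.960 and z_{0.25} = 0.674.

n = 71

Fisher's z: C = ½·ln((1+r)/(1−r)) = ½·ln(1.8986) = 0.3205.
n = ((z_{α/2} + z_β)/C)² + 3.
(1.960 + 0.674) / 0.3205 = 2.634 / 0.3205 = 8.218.
n = 8.218² + 3 = 67.54 + 3 = 70.5.
Round up.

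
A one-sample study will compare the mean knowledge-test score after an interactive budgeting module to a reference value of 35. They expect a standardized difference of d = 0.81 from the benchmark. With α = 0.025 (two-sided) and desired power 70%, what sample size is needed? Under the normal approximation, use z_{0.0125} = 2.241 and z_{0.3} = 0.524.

n = 12

For a one-sample test: n = ((z_{α/2} + z_β) / d)².
z_{α/2} + z_β = 2.241 + 0.524 = 2.765.
n = (2.765 / 0.81)² = 3.414² = 11.65.
Round up.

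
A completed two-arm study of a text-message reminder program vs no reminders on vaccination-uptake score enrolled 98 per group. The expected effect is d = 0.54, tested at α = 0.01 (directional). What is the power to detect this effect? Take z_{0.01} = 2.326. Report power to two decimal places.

power ≈ 0.93

For two equal groups, power = Φ(d·√(n/2) − z_{α}).
d·√(n/2) = 0.54 × √(98/2) = 0.54 × 7.000 = 3.780.
z_β = 3.780 − 2.326 = 1.454.
Power = Φ(1.454) = 0.927.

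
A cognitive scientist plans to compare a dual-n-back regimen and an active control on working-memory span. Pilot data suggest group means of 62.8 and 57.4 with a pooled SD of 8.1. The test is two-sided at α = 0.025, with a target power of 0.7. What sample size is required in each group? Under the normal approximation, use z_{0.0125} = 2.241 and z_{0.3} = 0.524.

Cohen's d = |M₁ − M₂| / SD_pooled = |62.8 − 57.4| / 8.1 = 5.4 / 8.1 = 0.667.
For two independent groups with equal n: n = 2·((z_{α/2} + z_β) / d)².
z_{α/2} + z_β = 2.241 + 0.524 = 2.765.
n = 2 × (2.765 / 0.667)² = 2 × 4.145² = 2 × 17.18 = 34.4.
Round up to the next whole participant.

n = 35 per group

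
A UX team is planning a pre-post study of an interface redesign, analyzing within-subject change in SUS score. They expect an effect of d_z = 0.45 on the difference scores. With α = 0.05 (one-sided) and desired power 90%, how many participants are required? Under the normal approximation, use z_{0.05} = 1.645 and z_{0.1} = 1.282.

n = 43 pairs

For a paired (one-sample on differences) test: n = ((z_{α} + z_β) / d)².
z_{α} + z_β = 1.645 + 1.282 = 2.927.
n = (2.927 / 0.45)² = 6.504² = 42.31.
Round up.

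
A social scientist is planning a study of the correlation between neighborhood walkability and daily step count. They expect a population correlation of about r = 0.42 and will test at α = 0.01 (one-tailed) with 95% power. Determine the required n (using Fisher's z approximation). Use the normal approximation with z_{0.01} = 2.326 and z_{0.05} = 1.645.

n = 82

Fisher's z: C = ½·ln((1+r)/(1−r)) = ½·ln(2.4483) = 0.4477.
n = ((z_{α} + z_β)/C)² + 3.
(2.326 + 1.645) / 0.4477 = 3.971 / 0.4477 = 8.870.
n = 8.870² + 3 = 78.67 + 3 = 81.7.
Round up.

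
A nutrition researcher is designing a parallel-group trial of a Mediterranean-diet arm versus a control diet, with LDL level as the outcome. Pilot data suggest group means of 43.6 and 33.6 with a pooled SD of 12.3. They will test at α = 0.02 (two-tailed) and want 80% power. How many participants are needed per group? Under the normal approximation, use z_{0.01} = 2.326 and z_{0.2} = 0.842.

n = 31 per group

Cohen's d = |M₁ − M₂| / SD_pooled = |43.6 − 33.6| / 12.3 = 10.0 / 12.3 = 0.813.
For two independent groups with equal n: n = 2·((z_{α/2} + z_β) / d)².
z_{α/2} + z_β = 2.326 + 0.842 = 3.168.
n = 2 × (3.168 / 0.813)² = 2 × 3.897² = 2 × 15.18 = 30.4.
Round up to the next whole participant.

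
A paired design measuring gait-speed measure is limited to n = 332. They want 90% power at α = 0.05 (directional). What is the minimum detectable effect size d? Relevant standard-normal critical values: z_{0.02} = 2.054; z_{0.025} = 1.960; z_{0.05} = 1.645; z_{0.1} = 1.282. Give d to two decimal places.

For a single sample (or paired design) of n = 332: d_min = (z_{α} + z_β)/√n.
z-sum = 1.645 + 1.282 = 2.927.
d_min = 2.927 / √332 = 2.927 / 18.221 = 0.161.

d_min ≈ 0.16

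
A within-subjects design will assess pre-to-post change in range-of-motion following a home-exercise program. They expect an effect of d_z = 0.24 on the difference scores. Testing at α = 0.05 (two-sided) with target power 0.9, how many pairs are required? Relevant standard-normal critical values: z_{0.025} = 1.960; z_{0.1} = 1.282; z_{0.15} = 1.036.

n = 183 pairs

For a paired (one-sample on differences) test: n = ((z_{α/2} + z_β) / d)².
z_{α/2} + z_β = 1.960 + 1.282 = 3.242.
n = (3.242 / 0.24)² = 13.508² = 182.48.
Round up.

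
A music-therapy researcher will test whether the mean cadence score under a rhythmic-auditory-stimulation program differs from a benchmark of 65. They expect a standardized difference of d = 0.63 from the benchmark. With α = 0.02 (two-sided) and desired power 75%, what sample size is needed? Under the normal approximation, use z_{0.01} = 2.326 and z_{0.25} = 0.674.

For a one-sample test: n = ((z_{α/2} + z_β) / d)².
z_{α/2} + z_β = 2.326 + 0.674 = 3.000.
n = (3.000 / 0.63)² = 4.762² = 22.68.
Round up.

n = 23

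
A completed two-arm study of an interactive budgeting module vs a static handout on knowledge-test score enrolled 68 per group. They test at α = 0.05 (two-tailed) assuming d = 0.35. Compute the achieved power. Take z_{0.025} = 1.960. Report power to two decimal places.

power ≈ 0.53

For two equal groups, power = Φ(d·√(n/2) − z_{α/2}).
d·√(n/2) = 0.35 × √(68/2) = 0.35 × 5.831 = 2.041.
z_β = 2.041 − 1.960 = 0.081.
Power = Φ(0.081) = 0.532.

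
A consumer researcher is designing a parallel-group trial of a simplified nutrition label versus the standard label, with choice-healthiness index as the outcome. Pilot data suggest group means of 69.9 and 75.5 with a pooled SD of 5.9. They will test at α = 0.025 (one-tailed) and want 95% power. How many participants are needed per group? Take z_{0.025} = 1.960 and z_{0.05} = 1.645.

Cohen's d = |M₁ − M₂| / SD_pooled = |69.9 − 75.5| / 5.9 = 5.6 / 5.9 = 0.949.
For two independent groups with equal n: n = 2·((z_{α} + z_β) / d)².
z_{α} + z_β = 1.960 + 1.645 = 3.605.
n = 2 × (3.605 / 0.949)² = 2 × 3.799² = 2 × 14.43 = 28.9.
Round up to the next whole participant.

n = 29 per group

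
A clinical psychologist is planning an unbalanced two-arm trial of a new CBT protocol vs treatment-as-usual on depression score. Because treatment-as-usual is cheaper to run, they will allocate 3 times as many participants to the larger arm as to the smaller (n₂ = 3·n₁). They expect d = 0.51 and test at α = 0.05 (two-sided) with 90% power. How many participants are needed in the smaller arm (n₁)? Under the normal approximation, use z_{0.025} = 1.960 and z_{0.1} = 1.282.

n₁ = 54

With allocation ratio k = n₂/n₁ = 3, Var(x̄₁−x̄₂) = σ²(1/n₁ + 1/(k·n₁)) = σ²·(k+1)/(k·n₁).
So n₁ = (1 + 1/k)·((z_{α/2} + z_β)/d)² = 1.333 × (3.242/0.51)².
n₁ = 1.333 × 40.41 = 53.9.
Round up: n₁ = 54, giving n₂ = 3 × 54 = 162.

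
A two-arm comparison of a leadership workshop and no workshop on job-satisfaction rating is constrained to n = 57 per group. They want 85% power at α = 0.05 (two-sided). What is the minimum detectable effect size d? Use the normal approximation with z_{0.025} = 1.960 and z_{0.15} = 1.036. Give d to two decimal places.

d_min ≈ 0.56

For two independent groups of n = 57 each: d_min = (z_{α/2} + z_β)·√(2/n).
z-sum = 1.960 + 1.036 = 2.996.
d_min = 2.996 × √(2/57) = 2.996 × 0.1873 = 0.561.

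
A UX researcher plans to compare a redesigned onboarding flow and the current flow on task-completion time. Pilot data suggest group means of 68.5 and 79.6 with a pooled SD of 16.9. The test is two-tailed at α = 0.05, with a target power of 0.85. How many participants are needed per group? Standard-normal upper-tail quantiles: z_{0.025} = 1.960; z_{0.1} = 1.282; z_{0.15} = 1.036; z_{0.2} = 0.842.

n = 42 per group

Cohen's d = |M₁ − M₂| / SD_pooled = |68.5 − 79.6| / 16.9 = 11.1 / 16.9 = 0.657.
For two independent groups with equal n: n = 2·((z_{α/2} + z_β) / d)².
z_{α/2} + z_β = 1.960 + 1.036 = 2.996.
n = 2 × (2.996 / 0.657)² = 2 × 4.560² = 2 × 20.79 = 41.6.
Round up to the next whole participant.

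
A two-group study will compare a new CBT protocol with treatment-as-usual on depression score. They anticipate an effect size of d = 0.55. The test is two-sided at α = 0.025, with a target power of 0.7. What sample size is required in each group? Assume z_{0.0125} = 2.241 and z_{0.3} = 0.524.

For two independent groups with equal n: n = 2·((z_{α/2} + z_β) / d)².
z_{α/2} + z_β = 2.241 + 0.524 = 2.765.
n = 2 × (2.765 / 0.55)² = 2 × 5.027² = 2 × 25.27 = 50.5.
Round up to the next whole participant.

n = 51 per group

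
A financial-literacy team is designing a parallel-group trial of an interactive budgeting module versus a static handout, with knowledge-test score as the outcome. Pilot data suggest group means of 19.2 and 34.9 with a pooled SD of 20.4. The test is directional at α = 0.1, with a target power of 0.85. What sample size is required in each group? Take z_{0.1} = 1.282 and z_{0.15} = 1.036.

Cohen's d = |M₁ − M₂| / SD_pooled = |19.2 − 34.9| / 20.4 = 15.7 / 20.4 = 0.770.
For two independent groups with equal n: n = 2·((z_{α} + z_β) / d)².
z_{α} + z_β = 1.282 + 1.036 = 2.318.
n = 2 × (2.318 / 0.770)² = 2 × 3.010² = 2 × 9.06 = 18.1.
Round up to the next whole participant.

n = 19 per group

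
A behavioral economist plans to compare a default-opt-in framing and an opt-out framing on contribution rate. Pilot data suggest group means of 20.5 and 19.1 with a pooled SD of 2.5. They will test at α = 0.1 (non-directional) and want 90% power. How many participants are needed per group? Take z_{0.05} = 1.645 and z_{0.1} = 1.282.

Cohen's d = |M₁ − M₂| / SD_pooled = |20.5 − 19.1| / 2.5 = 1.4 / 2.5 = 0.560.
For two independent groups with equal n: n = 2·((z_{α/2} + z_β) / d)².
z_{α/2} + z_β = 1.645 + 1.282 = 2.927.
n = 2 × (2.927 / 0.560)² = 2 × 5.227² = 2 × 27.32 = 54.6.
Round up to the next whole participant.

n = 55 per group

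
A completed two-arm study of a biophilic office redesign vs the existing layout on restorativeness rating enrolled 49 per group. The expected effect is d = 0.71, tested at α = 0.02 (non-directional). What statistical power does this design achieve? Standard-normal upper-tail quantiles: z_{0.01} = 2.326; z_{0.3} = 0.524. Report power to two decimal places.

power ≈ 0.88

For two equal groups, power = Φ(d·√(n/2) − z_{α/2}).
d·√(n/2) = 0.71 × √(49/2) = 0.71 × 4.950 = 3.514.
z_β = 3.514 − 2.326 = 1.188.
Power = Φ(1.188) = 0.883.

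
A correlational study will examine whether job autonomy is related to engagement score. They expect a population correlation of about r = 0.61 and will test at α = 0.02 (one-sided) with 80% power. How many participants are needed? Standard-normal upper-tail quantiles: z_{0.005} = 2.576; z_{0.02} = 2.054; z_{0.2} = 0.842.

Fisher's z: C = ½·ln((1+r)/(1−r)) = ½·ln(4.1282) = 0.7089.
n = ((z_{α} + z_β)/C)² + 3.
(2.054 + 0.842) / 0.7089 = 2.896 / 0.7089 = 4.085.
n = 4.085² + 3 = 16.69 + 3 = 19.7.
Round up.

n = 20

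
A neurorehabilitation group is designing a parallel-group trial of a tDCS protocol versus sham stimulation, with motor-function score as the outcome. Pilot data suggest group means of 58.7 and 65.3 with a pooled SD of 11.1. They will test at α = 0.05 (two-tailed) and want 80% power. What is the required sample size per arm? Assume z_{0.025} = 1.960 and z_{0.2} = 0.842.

n = 45 per group

Cohen's d = |M₁ − M₂| / SD_pooled = |58.7 − 65.3| / 11.1 = 6.6 / 11.1 = 0.595.
For two independent groups with equal n: n = 2·((z_{α/2} + z_β) / d)².
z_{α/2} + z_β = 1.960 + 0.842 = 2.802.
n = 2 × (2.802 / 0.595)² = 2 × 4.709² = 2 × 22.18 = 44.4.
Round up to the next whole participant.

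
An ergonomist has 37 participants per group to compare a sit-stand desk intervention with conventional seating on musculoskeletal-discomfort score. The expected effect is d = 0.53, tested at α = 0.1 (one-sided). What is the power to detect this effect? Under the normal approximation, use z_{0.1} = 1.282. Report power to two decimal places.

For two equal groups, power = Φ(d·√(n/2) − z_{α}).
d·√(n/2) = 0.53 × √(37/2) = 0.53 × 4.301 = 2.280.
z_β = 2.280 − 1.282 = 0.998.
Power = Φ(0.998) = 0.841.

power ≈ 0.84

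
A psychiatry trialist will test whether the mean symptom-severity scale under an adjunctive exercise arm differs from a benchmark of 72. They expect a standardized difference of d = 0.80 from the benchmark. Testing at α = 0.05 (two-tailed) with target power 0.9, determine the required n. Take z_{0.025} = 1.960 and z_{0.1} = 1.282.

n = 17

For a one-sample test: n = ((z_{α/2} + z_β) / d)².
z_{α/2} + z_β = 1.960 + 1.282 = 3.242.
n = (3.242 / 0.80)² = 4.052² = 16.42.
Round up.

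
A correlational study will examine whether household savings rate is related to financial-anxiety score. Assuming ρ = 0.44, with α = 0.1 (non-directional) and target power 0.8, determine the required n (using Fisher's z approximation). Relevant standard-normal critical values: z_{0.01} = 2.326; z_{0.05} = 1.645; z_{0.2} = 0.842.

Fisher's z: C = ½·ln((1+r)/(1−r)) = ½·ln(2.5714) = 0.4722.
n = ((z_{α/2} + z_β)/C)² + 3.
(1.645 + 0.842) / 0.4722 = 2.487 / 0.4722 = 5.267.
n = 5.267² + 3 = 27.74 + 3 = 30.7.
Round up.

n = 31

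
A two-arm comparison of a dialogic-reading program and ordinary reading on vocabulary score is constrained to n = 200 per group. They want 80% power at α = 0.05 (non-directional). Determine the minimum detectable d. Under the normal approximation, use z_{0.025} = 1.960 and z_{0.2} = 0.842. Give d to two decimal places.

For two independent groups of n = 200 each: d_min = (z_{α/2} + z_β)·√(2/n).
z-sum = 1.960 + 0.842 = 2.802.
d_min = 2.802 × √(2/200) = 2.802 × 0.1000 = 0.280.

d_min ≈ 0.28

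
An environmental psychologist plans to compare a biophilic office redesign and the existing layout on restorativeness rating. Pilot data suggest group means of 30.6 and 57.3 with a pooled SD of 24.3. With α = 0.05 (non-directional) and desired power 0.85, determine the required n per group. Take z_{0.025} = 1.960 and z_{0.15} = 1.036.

n = 15 per group

Cohen's d = |M₁ − M₂| / SD_pooled = |30.6 − 57.3| / 24.3 = 26.7 / 24.3 = 1.099.
For two independent groups with equal n: n = 2·((z_{α/2} + z_β) / d)².
z_{α/2} + z_β = 1.960 + 1.036 = 2.996.
n = 2 × (2.996 / 1.099)² = 2 × 2.726² = 2 × 7.43 = 14.9.
Round up to the next whole participant.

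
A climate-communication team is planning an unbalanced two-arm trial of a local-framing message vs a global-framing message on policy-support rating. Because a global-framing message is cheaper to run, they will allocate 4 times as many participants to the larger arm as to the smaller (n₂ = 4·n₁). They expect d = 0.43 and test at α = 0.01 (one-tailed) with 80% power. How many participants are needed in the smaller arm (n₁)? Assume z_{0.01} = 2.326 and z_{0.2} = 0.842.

n₁ = 68

With allocation ratio k = n₂/n₁ = 4, Var(x̄₁−x̄₂) = σ²(1/n₁ + 1/(k·n₁)) = σ²·(k+1)/(k·n₁).
So n₁ = (1 + 1/k)·((z_{α} + z_β)/d)² = 1.250 × (3.168/0.43)².
n₁ = 1.250 × 54.28 = 67.8.
Round up: n₁ = 68, giving n₂ = 4 × 68 = 272.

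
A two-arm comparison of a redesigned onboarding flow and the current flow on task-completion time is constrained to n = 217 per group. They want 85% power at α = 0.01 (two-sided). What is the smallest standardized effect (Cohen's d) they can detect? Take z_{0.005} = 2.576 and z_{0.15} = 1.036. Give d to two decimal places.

d_min ≈ 0.35

For two independent groups of n = 217 each: d_min = (z_{α/2} + z_β)·√(2/n).
z-sum = 2.576 + 1.036 = 3.612.
d_min = 3.612 × √(2/217) = 3.612 × 0.0960 = 0.347.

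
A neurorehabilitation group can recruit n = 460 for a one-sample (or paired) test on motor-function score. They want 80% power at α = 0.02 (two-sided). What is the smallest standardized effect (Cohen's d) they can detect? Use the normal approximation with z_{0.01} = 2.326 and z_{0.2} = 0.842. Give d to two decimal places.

For a single sample (or paired design) of n = 460: d_min = (z_{α/2} + z_β)/√n.
z-sum = 2.326 + 0.842 = 3.168.
d_min = 3.168 / √460 = 3.168 / 21.448 = 0.148.

d_min ≈ 0.15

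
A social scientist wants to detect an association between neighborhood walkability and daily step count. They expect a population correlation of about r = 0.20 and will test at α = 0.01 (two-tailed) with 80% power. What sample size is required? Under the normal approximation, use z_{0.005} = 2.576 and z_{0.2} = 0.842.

Fisher's z: C = ½·ln((1+r)/(1−r)) = ½·ln(1.5000) = 0.2027.
n = ((z_{α/2} + z_β)/C)² + 3.
(2.576 + 0.842) / 0.2027 = 3.418 / 0.2027 = 16.862.
n = 16.862² + 3 = 284.34 + 3 = 287.3.
Round up.

n = 288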